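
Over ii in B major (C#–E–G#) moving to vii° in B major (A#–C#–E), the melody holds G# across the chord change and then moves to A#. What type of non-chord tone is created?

The harmony at that moment is A# diminished triad (A#, C#, E); G# is not a chord tone.
It is held over (the same pitch as the preceding G#) and left by step up to A#.
Held over from the previous chord and resolving up by step — a retardation.

G# is a retardation.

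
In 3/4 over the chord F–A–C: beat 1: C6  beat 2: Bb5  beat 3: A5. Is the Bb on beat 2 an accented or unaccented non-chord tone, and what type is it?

Unaccented passing tone.

The harmony at that moment is F major triad (F, A, C); Bb5 is not a chord tone.
It is approached by step down from C6 and left by step down to A5.
Step in, step out in the same direction — a passing tone.
It falls on a weak beat, so it is unaccented.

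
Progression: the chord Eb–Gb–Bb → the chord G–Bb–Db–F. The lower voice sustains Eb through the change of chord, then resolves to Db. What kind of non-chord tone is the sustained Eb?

Eb is a suspension.

The harmony at that moment is G half-diminished seventh chord (G, Bb, Db, F); Eb is not a chord tone.
It is held over (the same pitch as the preceding Eb) and left by step down to Db.
Held over from the previous chord and resolving down by step — a suspension.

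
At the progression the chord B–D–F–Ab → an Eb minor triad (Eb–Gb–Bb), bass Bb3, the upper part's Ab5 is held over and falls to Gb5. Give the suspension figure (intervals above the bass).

7–6 suspension.

At the second chord the bass is Bb3. The suspended Ab5 lies a seventh above the bass; after resolving down by step to Gb5, the interval above the bass becomes a sixth.
Suspension figures are named by those two intervals: 7–6.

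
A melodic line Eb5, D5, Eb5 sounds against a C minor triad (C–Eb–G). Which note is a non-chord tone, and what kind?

D5 is a neighbor tone.

The harmony at that moment is C minor triad (C, Eb, G); D5 is not a chord tone.
It is approached by step down from Eb5 and left by step up to Eb5.
Step away and step back to the same note — a neighbor tone (lower neighbor).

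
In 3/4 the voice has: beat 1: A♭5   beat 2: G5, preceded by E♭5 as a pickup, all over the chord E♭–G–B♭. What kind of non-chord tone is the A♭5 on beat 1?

The harmony at that moment is E♭ major triad (E♭, G, B♭); A♭5 is not a chord tone.
It is approached by leap up from E♭5 and left by step down to G5.
Leap in, step out, metrically accented — an appoggiatura.

Appoggiatura.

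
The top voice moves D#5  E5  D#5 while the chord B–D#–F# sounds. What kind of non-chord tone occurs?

E5 is a neighbor tone.

The harmony at that moment is B major triad (B, D#, F#); E5 is not a chord tone.
It is approached by step up from D#5 and left by step down to D#5.
Step away and step back to the same note — a neighbor tone (upper neighbor).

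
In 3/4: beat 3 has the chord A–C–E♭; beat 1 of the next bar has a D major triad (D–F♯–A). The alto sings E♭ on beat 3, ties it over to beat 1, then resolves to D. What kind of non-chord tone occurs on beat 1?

Suspension.

The harmony at that moment is D major triad (D, F♯, A); E♭ is not a chord tone.
It is held over (the same pitch as the preceding E♭) and left by step down to D.
Held over from the previous chord and resolving down by step — a suspension.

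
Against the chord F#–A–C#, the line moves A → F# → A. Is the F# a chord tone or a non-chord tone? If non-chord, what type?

F# minor triad contains F#, A, C#; F# is the root, so it is a chord tone.

Chord tone (the root of F# minor triad).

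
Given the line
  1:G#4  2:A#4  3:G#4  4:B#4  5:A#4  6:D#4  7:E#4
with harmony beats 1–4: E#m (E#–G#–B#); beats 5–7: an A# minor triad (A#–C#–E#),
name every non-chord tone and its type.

The harmony at that moment is E# minor triad (E#, G#, B#); A#4 is not a chord tone.
It is approached by step up from G#4 and left by step down to G#4.
Step away and step back to the same note — a neighbor tone (upper neighbor).
The harmony at that moment is A# minor triad (A#, C#, E#); D#4 is not a chord tone.
It is approached by leap down from A#4 and left by step up to E#4.
Leap in, step out — an appoggiatura.

A#4 (beat 2) — neighbor tone; D#4 (beat 6) — appoggiatura.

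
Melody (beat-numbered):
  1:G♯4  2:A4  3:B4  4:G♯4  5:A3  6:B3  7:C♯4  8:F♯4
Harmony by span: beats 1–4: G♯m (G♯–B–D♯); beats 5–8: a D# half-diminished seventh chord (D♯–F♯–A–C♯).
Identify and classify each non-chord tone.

A4 (beat 2) — passing tone; B3 (beat 6) — passing tone.

The harmony at that moment is G♯ minor triad (G♯, B, D♯); A4 is not a chord tone.
It is approached by step up from G♯4 and left by step up to B4.
Step in, step out in the same direction — a passing tone.
The harmony at that moment is D♯ half-diminished seventh chord (D♯, F♯, A, C♯); B3 is not a chord tone.
It is approached by step up from A3 and left by step up to C♯4.
Step in, step out in the same direction — a passing tone.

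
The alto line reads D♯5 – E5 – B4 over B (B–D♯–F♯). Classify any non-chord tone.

The harmony at that moment is B major triad (B, D♯, F♯); E5 is not a chord tone.
It is approached by step up from D♯5 and left by leap down to B4.
Step in, leap out — an escape tone.

E5 is an escape tone.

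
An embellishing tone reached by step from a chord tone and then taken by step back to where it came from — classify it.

Neighbor tone.

Approach: by step. Departure: by step in the opposite direction, back to the starting pitch.
Stepwise on both sides but reversing to return to the same chord tone — a neighbor tone. (Had it continued onward in the same direction it would be a passing tone instead.)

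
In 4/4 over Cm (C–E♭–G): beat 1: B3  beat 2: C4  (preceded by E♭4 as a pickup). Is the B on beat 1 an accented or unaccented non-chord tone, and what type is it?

Accented appoggiatura.

The harmony at that moment is C minor triad (C, E♭, G); B3 is not a chord tone.
It is approached by leap down from E♭4 and left by step up to C4.
Leap in, step out — an appoggiatura.
It falls on the downbeat, so it is accented.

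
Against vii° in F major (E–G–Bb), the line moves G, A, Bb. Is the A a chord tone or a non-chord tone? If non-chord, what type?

Non-chord tone — a passing tone.

The harmony at that moment is E diminished triad (E, G, Bb); A is not a chord tone.
It is approached by step up from G and left by step up to Bb.
Step in, step out in the same direction — a passing tone.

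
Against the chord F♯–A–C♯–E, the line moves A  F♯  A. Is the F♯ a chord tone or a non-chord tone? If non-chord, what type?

Chord tone (the root of F# minor seventh chord).

F# minor seventh chord contains F♯, A, C♯, E; F♯ is the root, so it is a chord tone.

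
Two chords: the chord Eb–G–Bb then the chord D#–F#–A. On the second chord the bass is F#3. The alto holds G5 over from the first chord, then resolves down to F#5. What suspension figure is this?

At the second chord the bass is F#3. The suspended G5 lies a ninth above the bass; after resolving down by step to F#5, the interval above the bass becomes an octave.
Suspension figures are named by those two intervals: 9–8.

9–8 suspension.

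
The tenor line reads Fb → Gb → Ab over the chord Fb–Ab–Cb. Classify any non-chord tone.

Gb is a passing tone.

The harmony at that moment is Fb major triad (Fb, Ab, Cb); Gb is not a chord tone.
It is approached by step up from Fb and left by step up to Ab.
Step in, step out in the same direction — a passing tone.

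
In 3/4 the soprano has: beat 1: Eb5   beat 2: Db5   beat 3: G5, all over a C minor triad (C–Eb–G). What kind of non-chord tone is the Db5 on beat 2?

Escape tone.

The harmony at that moment is C minor triad (C, Eb, G); Db5 is not a chord tone.
It is approached by step down from Eb5 and left by leap up to G5.
Step in, leap out, on a weak beat — an escape tone.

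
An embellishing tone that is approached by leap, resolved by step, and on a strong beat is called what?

Appoggiatura.

Approach: by leap. Departure: by step. Metric position: strong.
Leap in, step out, in a metrically strong position — an appoggiatura. (It is the mirror image of the escape tone, which steps in and leaps out from a weak position.)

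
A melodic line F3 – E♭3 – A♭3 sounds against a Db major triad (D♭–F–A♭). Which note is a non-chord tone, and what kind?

E♭3 is an escape tone.

The harmony at that moment is D♭ major triad (D♭, F, A♭); E♭3 is not a chord tone.
It is approached by step down from F3 and left by leap up to A♭3.
Step in, leap out — an escape tone.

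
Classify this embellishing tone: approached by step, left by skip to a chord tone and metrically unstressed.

Approach: by step. Departure: by leap. Metric position: weak.
Step in, leap out, from a weak position — an escape tone (échappée). (It is the mirror image of the appoggiatura, which leaps in and steps out on a strong beat.)

Escape tone.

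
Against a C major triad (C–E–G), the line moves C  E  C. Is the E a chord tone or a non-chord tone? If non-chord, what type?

C major triad contains C, E, G; E is the third, so it is a chord tone.

Chord tone (the third of C major triad).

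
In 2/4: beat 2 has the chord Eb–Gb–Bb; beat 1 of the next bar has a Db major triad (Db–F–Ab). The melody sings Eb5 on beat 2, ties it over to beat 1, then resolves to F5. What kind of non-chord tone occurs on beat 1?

The harmony at that moment is Db major triad (Db, F, Ab); Eb5 is not a chord tone.
It is held over (the same pitch as the preceding Eb5) and left by step up to F5.
Held over from the previous chord and resolving up by step — a retardation.

Retardation.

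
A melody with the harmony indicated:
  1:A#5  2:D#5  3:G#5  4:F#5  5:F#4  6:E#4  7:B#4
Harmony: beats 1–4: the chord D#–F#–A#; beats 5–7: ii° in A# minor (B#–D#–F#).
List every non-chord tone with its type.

The harmony at that moment is D# minor triad (D#, F#, A#); G#5 is not a chord tone.
It is approached by leap up from D#5 and left by step down to F#5.
Leap in, step out — an appoggiatura.
The harmony at that moment is B# diminished triad (B#, D#, F#); E#4 is not a chord tone.
It is approached by step down from F#4 and left by leap up to B#4.
Step in, leap out — an escape tone.

G#5 (beat 3) — appoggiatura; E#4 (beat 6) — escape tone.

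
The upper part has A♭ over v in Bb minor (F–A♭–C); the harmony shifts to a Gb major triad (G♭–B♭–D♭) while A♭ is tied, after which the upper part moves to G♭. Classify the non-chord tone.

A♭ is a suspension.

The harmony at that moment is G♭ major triad (G♭, B♭, D♭); A♭ is not a chord tone.
It is held over (the same pitch as the preceding A♭) and left by step down to G♭.
Held over from the previous chord and resolving down by step — a suspension.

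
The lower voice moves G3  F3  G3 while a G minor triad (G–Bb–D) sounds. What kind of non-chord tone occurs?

F3 is a neighbor tone.

The harmony at that moment is G minor triad (G, Bb, D); F3 is not a chord tone.
It is approached by step down from G3 and left by step up to G3.
Step away and step back to the same note — a neighbor tone (lower neighbor).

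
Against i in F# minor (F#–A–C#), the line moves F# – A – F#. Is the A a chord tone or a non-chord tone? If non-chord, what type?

F# minor triad contains F#, A, C#; A is the third, so it is a chord tone.

Chord tone (the third of F# minor triad).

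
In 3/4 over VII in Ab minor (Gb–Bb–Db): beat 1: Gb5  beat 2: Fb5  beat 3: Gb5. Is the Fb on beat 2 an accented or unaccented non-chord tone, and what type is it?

Unaccented neighbor tone.

The harmony at that moment is Gb major triad (Gb, Bb, Db); Fb5 is not a chord tone.
It is approached by step down from Gb5 and left by step up to Gb5.
Step away and step back to the same note — a neighbor tone (lower neighbor).
It falls on a weak beat, so it is unaccented.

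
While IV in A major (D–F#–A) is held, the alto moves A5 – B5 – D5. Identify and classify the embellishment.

The harmony at that moment is D major triad (D, F#, A); B5 is not a chord tone.
It is approached by step up from A5 and left by leap down to D5.
Step in, leap out — an escape tone.

B5 is an escape tone.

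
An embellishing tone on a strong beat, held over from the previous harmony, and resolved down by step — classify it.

Suspension.

Approach: by preparation — the pitch is first a chord tone, then held (tied or repeated) while the harmony changes under it. Departure: down by step. Metric position: strong.
A prepared dissonance that resolves downward by step — a suspension. (The same figure resolving upward would be a retardation.)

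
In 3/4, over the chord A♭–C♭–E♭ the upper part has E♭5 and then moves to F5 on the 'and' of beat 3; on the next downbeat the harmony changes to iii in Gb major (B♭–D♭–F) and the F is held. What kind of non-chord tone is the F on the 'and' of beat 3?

Anticipation.

The harmony at that moment is A♭ minor triad (A♭, C♭, E♭); F5 is not a chord tone.
It is approached by step up from E♭5 and then sustained as the same pitch into the next harmony.
Arriving early and becoming a chord tone when the harmony changes — an anticipation.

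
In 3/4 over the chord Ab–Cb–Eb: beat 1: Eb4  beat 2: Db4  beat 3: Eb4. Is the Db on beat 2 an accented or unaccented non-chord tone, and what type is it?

The harmony at that moment is Ab minor triad (Ab, Cb, Eb); Db4 is not a chord tone.
It is approached by step down from Eb4 and left by step up to Eb4.
Step away and step back to the same note — a neighbor tone (lower neighbor).
It falls on a weak beat, so it is unaccented.

Unaccented neighbor tone.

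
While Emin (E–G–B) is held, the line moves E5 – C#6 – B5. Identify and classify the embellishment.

C#6 is an appoggiatura.

The harmony at that moment is E minor triad (E, G, B); C#6 is not a chord tone.
It is approached by leap up from E5 and left by step down to B5.
Leap in, step out — an appoggiatura.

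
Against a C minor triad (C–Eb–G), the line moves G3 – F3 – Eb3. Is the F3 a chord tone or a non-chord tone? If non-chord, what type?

Non-chord tone — a passing tone.

The harmony at that moment is C minor triad (C, Eb, G); F3 is not a chord tone.
It is approached by step down from G3 and left by step down to Eb3.
Step in, step out in the same direction — a passing tone.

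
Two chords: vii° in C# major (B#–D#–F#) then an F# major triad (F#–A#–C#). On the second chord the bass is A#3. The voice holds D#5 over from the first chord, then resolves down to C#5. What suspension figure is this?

4–3 suspension.

At the second chord the bass is A#3. The suspended D#5 lies a fourth above the bass; after resolving down by step to C#5, the interval above the bass becomes a third.
Suspension figures are named by those two intervals: 4–3.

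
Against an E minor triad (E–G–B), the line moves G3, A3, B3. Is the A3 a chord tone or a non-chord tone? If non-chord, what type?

The harmony at that moment is E minor triad (E, G, B); A3 is not a chord tone.
It is approached by step up from G3 and left by step up to B3.
Step in, step out in the same direction — a passing tone.

Non-chord tone — a passing tone.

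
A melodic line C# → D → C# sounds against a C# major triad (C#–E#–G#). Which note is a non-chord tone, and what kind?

D is a neighbor tone.

The harmony at that moment is C# major triad (C#, E#, G#); D is not a chord tone.
It is approached by step up from C# and left by step down to C#.
Step away and step back to the same note — a neighbor tone (upper neighbor).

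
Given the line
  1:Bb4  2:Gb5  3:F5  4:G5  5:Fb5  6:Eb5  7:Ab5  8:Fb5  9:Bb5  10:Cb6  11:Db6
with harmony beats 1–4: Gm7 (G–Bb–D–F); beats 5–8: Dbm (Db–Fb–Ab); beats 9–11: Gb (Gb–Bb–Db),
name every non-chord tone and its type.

Gb5 (beat 2) — appoggiatura; Eb5 (beat 6) — escape tone; Cb6 (beat 10) — passing tone.

The harmony at that moment is G minor seventh chord (G, Bb, D, F); Gb5 is not a chord tone.
It is approached by leap up from Bb4 and left by step down to F5.
Leap in, step out — an appoggiatura.
The harmony at that moment is Db minor triad (Db, Fb, Ab); Eb5 is not a chord tone.
It is approached by step down from Fb5 and left by leap up to Ab5.
Step in, leap out — an escape tone.
The harmony at that moment is Gb major triad (Gb, Bb, Db); Cb6 is not a chord tone.
It is approached by step up from Bb5 and left by step up to Db6.
Step in, step out in the same direction — a passing tone.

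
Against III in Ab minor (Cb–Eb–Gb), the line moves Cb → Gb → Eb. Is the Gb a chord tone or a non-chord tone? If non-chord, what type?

Chord tone (the fifth of Cb major triad).

Cb major triad contains Cb, Eb, Gb; Gb is the fifth, so it is a chord tone.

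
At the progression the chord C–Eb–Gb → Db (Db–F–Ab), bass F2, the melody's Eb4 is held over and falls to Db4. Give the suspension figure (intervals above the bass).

7–6 suspension.

At the second chord the bass is F2. The suspended Eb4 lies a seventh above the bass; after resolving down by step to Db4, the interval above the bass becomes a sixth.
Suspension figures are named by those two intervals: 7–6.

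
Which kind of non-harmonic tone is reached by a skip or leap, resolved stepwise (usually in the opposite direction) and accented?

Appoggiatura.

Approach: by leap. Departure: by step. Metric position: strong.
Leap in, step out, in a metrically strong position — an appoggiatura. (It is the mirror image of the escape tone, which steps in and leaps out from a weak position.)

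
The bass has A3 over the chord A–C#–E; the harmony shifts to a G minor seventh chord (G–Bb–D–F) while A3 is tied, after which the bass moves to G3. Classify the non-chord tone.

A3 is a suspension.

The harmony at that moment is G minor seventh chord (G, Bb, D, F); A3 is not a chord tone.
It is held over (the same pitch as the preceding A3) and left by step down to G3.
Held over from the previous chord and resolving down by step — a suspension.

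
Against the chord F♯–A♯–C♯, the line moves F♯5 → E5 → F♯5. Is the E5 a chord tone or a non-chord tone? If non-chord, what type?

Non-chord tone — a neighbor tone.

The harmony at that moment is F♯ major triad (F♯, A♯, C♯); E5 is not a chord tone.
It is approached by step down from F♯5 and left by step up to F♯5.
Step away and step back to the same note — a neighbor tone (lower neighbor).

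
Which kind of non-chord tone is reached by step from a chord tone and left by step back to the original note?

Neighbor tone.

Approach: by step. Departure: by step in the opposite direction, back to the starting pitch.
Stepwise on both sides but reversing to return to the same chord tone — a neighbor tone. (Had it continued onward in the same direction it would be a passing tone instead.)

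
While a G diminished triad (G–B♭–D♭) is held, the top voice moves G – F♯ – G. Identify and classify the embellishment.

F♯ is a neighbor tone.

The harmony at that moment is G diminished triad (G, B♭, D♭); F♯ is not a chord tone.
It is approached by step down from G and left by step up to G.
Step away and step back to the same note — a neighbor tone (lower neighbor).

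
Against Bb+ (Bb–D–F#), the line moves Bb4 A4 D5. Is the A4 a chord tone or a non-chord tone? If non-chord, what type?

Non-chord tone — an escape tone.

The harmony at that moment is Bb augmented triad (Bb, D, F#); A4 is not a chord tone.
It is approached by step down from Bb4 and left by leap up to D5.
Step in, leap out — an escape tone.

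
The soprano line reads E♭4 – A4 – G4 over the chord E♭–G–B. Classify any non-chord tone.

A4 is an appoggiatura.

The harmony at that moment is E♭ augmented triad (E♭, G, B); A4 is not a chord tone.
It is approached by leap up from E♭4 and left by step down to G4.
Leap in, step out — an appoggiatura.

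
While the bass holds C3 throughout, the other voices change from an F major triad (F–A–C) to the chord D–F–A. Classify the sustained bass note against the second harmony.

Pedal tone (pedal point).

The harmony at that moment is D minor triad (D, F, A); C3 is not a chord tone.
It is held over (the same pitch as the preceding C3) and then sustained as the same pitch into the next harmony.
Sustained through a change of harmony — a pedal tone.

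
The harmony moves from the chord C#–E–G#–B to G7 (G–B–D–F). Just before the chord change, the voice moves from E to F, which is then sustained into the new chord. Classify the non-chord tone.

The harmony at that moment is C# minor seventh chord (C#, E, G#, B); F is not a chord tone.
It is approached by step up from E and then sustained as the same pitch into the next harmony.
Arriving early and becoming a chord tone when the harmony changes — an anticipation.

F is an anticipation.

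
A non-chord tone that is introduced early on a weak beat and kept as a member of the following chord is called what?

Anticipation.

Approach: ahead of the chord change (typically by step), so it is dissonant against the current harmony. Departure: none — the same pitch is restated or held and is a chord tone of the new harmony.
Dissonant first, consonant once the harmony catches up: the note simply arrives early — an anticipation. (The reverse timing, consonant first and dissonant after the change, would be a suspension or retardation.)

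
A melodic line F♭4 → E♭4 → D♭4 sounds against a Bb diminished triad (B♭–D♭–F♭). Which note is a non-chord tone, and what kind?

The harmony at that moment is B♭ diminished triad (B♭, D♭, F♭); E♭4 is not a chord tone.
It is approached by step down from F♭4 and left by step down to D♭4.
Step in, step out in the same direction — a passing tone.

E♭4 is a passing tone.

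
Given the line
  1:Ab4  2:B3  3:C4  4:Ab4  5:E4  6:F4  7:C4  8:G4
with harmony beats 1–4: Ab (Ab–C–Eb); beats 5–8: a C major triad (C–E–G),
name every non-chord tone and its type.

B3 (beat 2) — appoggiatura; F4 (beat 6) — escape tone.

The harmony at that moment is Ab major triad (Ab, C, Eb); B3 is not a chord tone.
It is approached by leap down from Ab4 and left by step up to C4.
Leap in, step out — an appoggiatura.
The harmony at that moment is C major triad (C, E, G); F4 is not a chord tone.
It is approached by step up from E4 and left by leap down to C4.
Step in, leap out — an escape tone.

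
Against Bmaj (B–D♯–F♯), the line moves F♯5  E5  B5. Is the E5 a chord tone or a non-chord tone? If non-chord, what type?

Non-chord tone — an escape tone.

The harmony at that moment is B major triad (B, D♯, F♯); E5 is not a chord tone.
It is approached by step down from F♯5 and left by leap up to B5.
Step in, leap out — an escape tone.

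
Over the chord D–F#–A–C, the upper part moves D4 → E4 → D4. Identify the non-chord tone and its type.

The harmony at that moment is D dominant seventh chord (D, F#, A, C); E4 is not a chord tone.
It is approached by step up from D4 and left by step down to D4.
Step away and step back to the same note — a neighbor tone (upper neighbor).

E4 is a neighbor tone.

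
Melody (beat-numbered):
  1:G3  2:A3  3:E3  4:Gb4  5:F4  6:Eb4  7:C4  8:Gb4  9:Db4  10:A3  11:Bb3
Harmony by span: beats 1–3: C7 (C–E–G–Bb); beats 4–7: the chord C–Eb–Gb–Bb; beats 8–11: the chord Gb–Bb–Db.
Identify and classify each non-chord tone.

The harmony at that moment is C dominant seventh chord (C, E, G, Bb); A3 is not a chord tone.
It is approached by step up from G3 and left by leap down to E3.
Step in, leap out — an escape tone.
The harmony at that moment is C half-diminished seventh chord (C, Eb, Gb, Bb); F4 is not a chord tone.
It is approached by step down from Gb4 and left by step down to Eb4.
Step in, step out in the same direction — a passing tone.
The harmony at that moment is Gb major triad (Gb, Bb, Db); A3 is not a chord tone.
It is approached by leap down from Db4 and left by step up to Bb3.
Leap in, step out — an appoggiatura.

A3 (beat 2) — escape tone; F4 (beat 5) — passing tone; A3 (beat 10) — appoggiatura.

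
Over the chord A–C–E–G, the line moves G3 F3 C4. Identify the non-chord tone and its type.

The harmony at that moment is A minor seventh chord (A, C, E, G); F3 is not a chord tone.
It is approached by step down from G3 and left by leap up to C4.
Step in, leap out — an escape tone.

F3 is an escape tone.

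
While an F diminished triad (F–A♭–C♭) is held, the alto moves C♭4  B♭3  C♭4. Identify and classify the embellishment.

The harmony at that moment is F diminished triad (F, A♭, C♭); B♭3 is not a chord tone.
It is approached by step down from C♭4 and left by step up to C♭4.
Step away and step back to the same note — a neighbor tone (lower neighbor).

B♭3 is a neighbor tone.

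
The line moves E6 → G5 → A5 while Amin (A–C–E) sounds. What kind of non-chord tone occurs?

G5 is an appoggiatura.

The harmony at that moment is A minor triad (A, C, E); G5 is not a chord tone.
It is approached by leap down from E6 and left by step up to A5.
Leap in, step out — an appoggiatura.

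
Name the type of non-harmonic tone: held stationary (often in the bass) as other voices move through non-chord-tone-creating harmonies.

Pedal tone.

Approach: none. Departure: none — a single pitch is sustained while the chords change around it, passing through harmonies that do not contain it.
No melodic motion at all; the dissonance is created entirely by the moving harmonies against the stationary note — a pedal tone (pedal point).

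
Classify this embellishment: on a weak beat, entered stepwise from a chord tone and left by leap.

Escape tone.

Approach: by step. Departure: by leap. Metric position: weak.
Step in, leap out, from a weak position — an escape tone (échappée). (It is the mirror image of the appoggiatura, which leaps in and steps out on a strong beat.)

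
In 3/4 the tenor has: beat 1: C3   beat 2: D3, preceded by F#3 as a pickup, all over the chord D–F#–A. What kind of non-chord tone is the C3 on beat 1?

Appoggiatura.

The harmony at that moment is D major triad (D, F#, A); C3 is not a chord tone.
It is approached by leap down from F#3 and left by step up to D3.
Leap in, step out, metrically accented — an appoggiatura.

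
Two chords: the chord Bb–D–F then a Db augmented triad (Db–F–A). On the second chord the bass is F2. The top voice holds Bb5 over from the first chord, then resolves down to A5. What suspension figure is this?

4–3 suspension.

At the second chord the bass is F2. The suspended Bb5 lies a fourth above the bass; after resolving down by step to A5, the interval above the bass becomes a third.
Suspension figures are named by those two intervals: 4–3.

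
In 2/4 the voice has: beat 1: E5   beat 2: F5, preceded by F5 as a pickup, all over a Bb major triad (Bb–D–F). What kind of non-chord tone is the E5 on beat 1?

Lower neighbor tone.

The harmony at that moment is Bb major triad (Bb, D, F); E5 is not a chord tone.
It is approached by step down from F5 and left by step up to F5.
Step away and step back to the same note — a neighbor tone (lower neighbor).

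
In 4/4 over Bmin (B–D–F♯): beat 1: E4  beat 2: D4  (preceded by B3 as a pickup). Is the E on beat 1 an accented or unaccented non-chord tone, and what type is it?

Accented appoggiatura.

The harmony at that moment is B minor triad (B, D, F♯); E4 is not a chord tone.
It is approached by leap up from B3 and left by step down to D4.
Leap in, step out — an appoggiatura.
It falls on the downbeat, so it is accented.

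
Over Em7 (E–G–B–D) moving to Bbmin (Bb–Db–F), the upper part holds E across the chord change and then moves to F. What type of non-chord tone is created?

E is a retardation.

The harmony at that moment is Bb minor triad (Bb, Db, F); E is not a chord tone.
It is held over (the same pitch as the preceding E) and left by step up to F.
Held over from the previous chord and resolving up by step — a retardation.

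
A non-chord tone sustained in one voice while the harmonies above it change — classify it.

Pedal tone.

Approach: none. Departure: none — a single pitch is sustained while the chords change around it, passing through harmonies that do not contain it.
No melodic motion at all; the dissonance is created entirely by the moving harmonies against the stationary note — a pedal tone (pedal point).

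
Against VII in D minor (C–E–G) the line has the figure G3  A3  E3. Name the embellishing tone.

A3 is an escape tone.

The harmony at that moment is C major triad (C, E, G); A3 is not a chord tone.
It is approached by step up from G3 and left by leap down to E3.
Step in, leap out — an escape tone.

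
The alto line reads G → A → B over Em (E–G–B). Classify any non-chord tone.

A is a passing tone.

The harmony at that moment is E minor triad (E, G, B); A is not a chord tone.
It is approached by step up from G and left by step up to B.
Step in, step out in the same direction — a passing tone.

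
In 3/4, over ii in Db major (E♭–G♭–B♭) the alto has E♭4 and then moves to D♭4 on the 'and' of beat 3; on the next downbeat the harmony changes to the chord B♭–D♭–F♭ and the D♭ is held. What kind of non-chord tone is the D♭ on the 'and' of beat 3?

The harmony at that moment is E♭ minor triad (E♭, G♭, B♭); D♭4 is not a chord tone.
It is approached by step down from E♭4 and then sustained as the same pitch into the next harmony.
Arriving early and becoming a chord tone when the harmony changes — an anticipation.

Anticipation.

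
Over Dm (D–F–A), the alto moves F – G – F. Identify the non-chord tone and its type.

G is a neighbor tone.

The harmony at that moment is D minor triad (D, F, A); G is not a chord tone.
It is approached by step up from F and left by step down to F.
Step away and step back to the same note — a neighbor tone (upper neighbor).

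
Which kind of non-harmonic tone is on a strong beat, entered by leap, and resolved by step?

Appoggiatura.

Approach: by leap. Departure: by step. Metric position: strong.
Leap in, step out, in a metrically strong position — an appoggiatura. (It is the mirror image of the escape tone, which steps in and leaps out from a weak position.)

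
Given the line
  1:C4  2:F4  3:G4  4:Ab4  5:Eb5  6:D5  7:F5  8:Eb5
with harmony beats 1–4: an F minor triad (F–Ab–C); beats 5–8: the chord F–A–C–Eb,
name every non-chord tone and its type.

G4 (beat 3) — passing tone; D5 (beat 6) — escape tone.

The harmony at that moment is F minor triad (F, Ab, C); G4 is not a chord tone.
It is approached by step up from F4 and left by step up to Ab4.
Step in, step out in the same direction — a passing tone.
The harmony at that moment is F dominant seventh chord (F, A, C, Eb); D5 is not a chord tone.
It is approached by step down from Eb5 and left by leap up to F5.
Step in, leap out — an escape tone.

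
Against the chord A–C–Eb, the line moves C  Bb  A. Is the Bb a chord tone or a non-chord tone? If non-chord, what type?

Non-chord tone — a passing tone.

The harmony at that moment is A diminished triad (A, C, Eb); Bb is not a chord tone.
It is approached by step down from C and left by step down to A.
Step in, step out in the same direction — a passing tone.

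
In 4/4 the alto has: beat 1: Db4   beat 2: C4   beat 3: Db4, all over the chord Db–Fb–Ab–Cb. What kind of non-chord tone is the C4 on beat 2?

Lower neighbor tone.

The harmony at that moment is Db minor seventh chord (Db, Fb, Ab, Cb); C4 is not a chord tone.
It is approached by step down from Db4 and left by step up to Db4.
Step away and step back to the same note — a neighbor tone (lower neighbor).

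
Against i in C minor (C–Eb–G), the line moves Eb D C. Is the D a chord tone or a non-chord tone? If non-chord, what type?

The harmony at that moment is C minor triad (C, Eb, G); D is not a chord tone.
It is approached by step down from Eb and left by step down to C.
Step in, step out in the same direction — a passing tone.

Non-chord tone — a passing tone.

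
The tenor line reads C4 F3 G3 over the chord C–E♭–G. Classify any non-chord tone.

The harmony at that moment is C minor triad (C, E♭, G); F3 is not a chord tone.
It is approached by leap down from C4 and left by step up to G3.
Leap in, step out — an appoggiatura.

F3 is an appoggiatura.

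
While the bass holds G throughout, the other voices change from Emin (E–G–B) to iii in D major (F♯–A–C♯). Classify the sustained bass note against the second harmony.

The harmony at that moment is F♯ minor triad (F♯, A, C♯); G is not a chord tone.
It is held over (the same pitch as the preceding G) and then sustained as the same pitch into the next harmony.
Sustained through a change of harmony — a pedal tone.

Pedal tone (pedal point).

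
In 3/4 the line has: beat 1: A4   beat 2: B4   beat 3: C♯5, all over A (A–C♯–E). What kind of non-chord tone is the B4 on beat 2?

The harmony at that moment is A major triad (A, C♯, E); B4 is not a chord tone.
It is approached by step up from A4 and left by step up to C♯5.
Step in, step out in the same direction — a passing tone.

Passing tone.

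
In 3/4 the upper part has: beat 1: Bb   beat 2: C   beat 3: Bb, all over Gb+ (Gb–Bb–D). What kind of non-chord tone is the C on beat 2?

The harmony at that moment is Gb augmented triad (Gb, Bb, D); C is not a chord tone.
It is approached by step up from Bb and left by step down to Bb.
Step away and step back to the same note — a neighbor tone (upper neighbor).

Upper neighbor tone.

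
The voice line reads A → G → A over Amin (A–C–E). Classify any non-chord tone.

G is a neighbor tone.

The harmony at that moment is A minor triad (A, C, E); G is not a chord tone.
It is approached by step down from A and left by step up to A.
Step away and step back to the same note — a neighbor tone (lower neighbor).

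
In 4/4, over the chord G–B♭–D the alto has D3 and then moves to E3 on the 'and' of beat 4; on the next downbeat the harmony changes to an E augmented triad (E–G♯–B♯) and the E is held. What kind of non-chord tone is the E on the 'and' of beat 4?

The harmony at that moment is G minor triad (G, B♭, D); E3 is not a chord tone.
It is approached by step up from D3 and then sustained as the same pitch into the next harmony.
Arriving early and becoming a chord tone when the harmony changes — an anticipation.

Anticipation.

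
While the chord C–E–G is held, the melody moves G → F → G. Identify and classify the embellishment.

F is a neighbor tone.

The harmony at that moment is C major triad (C, E, G); F is not a chord tone.
It is approached by step down from G and left by step up to G.
Step away and step back to the same note — a neighbor tone (lower neighbor).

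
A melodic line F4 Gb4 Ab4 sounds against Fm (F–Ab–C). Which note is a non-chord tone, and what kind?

The harmony at that moment is F minor triad (F, Ab, C); Gb4 is not a chord tone.
It is approached by step up from F4 and left by step up to Ab4.
Step in, step out in the same direction — a passing tone.

Gb4 is a passing tone.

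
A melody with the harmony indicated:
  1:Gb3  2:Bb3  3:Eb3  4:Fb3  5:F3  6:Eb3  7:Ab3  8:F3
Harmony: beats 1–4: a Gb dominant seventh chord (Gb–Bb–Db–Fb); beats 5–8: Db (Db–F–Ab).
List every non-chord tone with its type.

Eb3 (beat 3) — appoggiatura; Eb3 (beat 6) — escape tone.

The harmony at that moment is Gb dominant seventh chord (Gb, Bb, Db, Fb); Eb3 is not a chord tone.
It is approached by leap down from Bb3 and left by step up to Fb3.
Leap in, step out — an appoggiatura.
The harmony at that moment is Db major triad (Db, F, Ab); Eb3 is not a chord tone.
It is approached by step down from F3 and left by leap up to Ab3.
Step in, leap out — an escape tone.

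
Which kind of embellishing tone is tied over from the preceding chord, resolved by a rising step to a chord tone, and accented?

Approach: by preparation — the pitch is first a chord tone, then held (tied or repeated) while the harmony changes under it. Departure: up by step. Metric position: strong.
A prepared dissonance that resolves upward by step — a retardation. (The same figure resolving downward would be a suspension.)

Retardation.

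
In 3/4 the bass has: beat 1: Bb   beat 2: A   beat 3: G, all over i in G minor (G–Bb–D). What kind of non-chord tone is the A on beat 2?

The harmony at that moment is G minor triad (G, Bb, D); A is not a chord tone.
It is approached by step down from Bb and left by step down to G.
Step in, step out in the same direction — a passing tone.

Passing tone.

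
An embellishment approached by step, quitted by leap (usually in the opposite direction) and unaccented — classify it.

Escape tone.

Approach: by step. Departure: by leap. Metric position: weak.
Step in, leap out, from a weak position — an escape tone (échappée). (It is the mirror image of the appoggiatura, which leaps in and steps out on a strong beat.)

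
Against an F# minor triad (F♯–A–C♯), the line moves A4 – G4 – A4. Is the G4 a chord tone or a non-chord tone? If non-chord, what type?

Non-chord tone — a neighbor tone.

The harmony at that moment is F♯ minor triad (F♯, A, C♯); G4 is not a chord tone.
It is approached by step down from A4 and left by step up to A4.
Step away and step back to the same note — a neighbor tone (lower neighbor).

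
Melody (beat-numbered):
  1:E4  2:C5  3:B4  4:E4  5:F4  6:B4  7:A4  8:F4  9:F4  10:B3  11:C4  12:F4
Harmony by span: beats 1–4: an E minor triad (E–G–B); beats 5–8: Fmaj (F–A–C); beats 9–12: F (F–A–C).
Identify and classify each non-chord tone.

The harmony at that moment is E minor triad (E, G, B); C5 is not a chord tone.
It is approached by leap up from E4 and left by step down to B4.
Leap in, step out — an appoggiatura.
The harmony at that moment is F major triad (F, A, C); B4 is not a chord tone.
It is approached by leap up from F4 and left by step down to A4.
Leap in, step out — an appoggiatura.
The harmony at that moment is F major triad (F, A, C); B3 is not a chord tone.
It is approached by leap down from F4 and left by step up to C4.
Leap in, step out — an appoggiatura.

C5 (beat 2) — appoggiatura; B4 (beat 6) — appoggiatura; B3 (beat 10) — appoggiatura.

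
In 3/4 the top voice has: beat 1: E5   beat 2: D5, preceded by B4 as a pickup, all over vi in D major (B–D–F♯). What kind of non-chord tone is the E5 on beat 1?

Appoggiatura.

The harmony at that moment is B minor triad (B, D, F♯); E5 is not a chord tone.
It is approached by leap up from B4 and left by step down to D5.
Leap in, step out, metrically accented — an appoggiatura.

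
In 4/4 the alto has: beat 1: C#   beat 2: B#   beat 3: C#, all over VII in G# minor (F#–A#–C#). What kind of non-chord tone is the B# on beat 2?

Lower neighbor tone.

The harmony at that moment is F# major triad (F#, A#, C#); B# is not a chord tone.
It is approached by step down from C# and left by step up to C#.
Step away and step back to the same note — a neighbor tone (lower neighbor).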